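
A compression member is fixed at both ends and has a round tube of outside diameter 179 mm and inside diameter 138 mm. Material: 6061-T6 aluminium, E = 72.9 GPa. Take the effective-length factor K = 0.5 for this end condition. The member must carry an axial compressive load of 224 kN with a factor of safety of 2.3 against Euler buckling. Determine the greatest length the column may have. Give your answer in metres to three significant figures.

d_o = 179 mm, d_i = 138 mm
I = π(d_o⁴ − d_i⁴)/64 = π(179⁴ − 138.0⁴)/64 = 3.259×10^7 mm⁴
I = 3.259×10^-5 m⁴
Required critical load P_cr = n·P = 2.3 × 224 = 515.2 kN = 5.152×10^5 N
From P_cr = π²EI/(K·L)²:  L = (1/K)·√(π²EI/P_cr) = (1/0.5)·√(π²×7.29×10^10×3.259×10^-5/5.152×10^5)
L = 13.5 m

L_max ≈ 13.5 m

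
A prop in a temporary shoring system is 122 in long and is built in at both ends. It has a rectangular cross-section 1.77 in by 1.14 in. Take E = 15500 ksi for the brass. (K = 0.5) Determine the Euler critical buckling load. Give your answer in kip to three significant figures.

Buckling occurs about the weak axis: I_min = h·b³/12 with b = 1.14 in (the shorter side).
I_min = 1.77×1.14³/12 = 0.2185 in⁴
Effective length L_e = K·L = 0.5 × 122 = 61.00 in
P_cr = π²EI / L_e² = π² × 15500×10³ × 0.2185 / 61.00² = 8.984×10^3 lb

P_cr ≈ 8.98 kip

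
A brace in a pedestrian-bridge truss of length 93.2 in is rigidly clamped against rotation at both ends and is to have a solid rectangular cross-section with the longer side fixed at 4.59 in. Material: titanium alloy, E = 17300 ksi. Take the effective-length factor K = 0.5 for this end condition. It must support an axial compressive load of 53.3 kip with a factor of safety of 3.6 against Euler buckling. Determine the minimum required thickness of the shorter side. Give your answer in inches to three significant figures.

b ≈ 1.85 in

Required P_cr = n·P = 3.6 × 53.3 = 191.9 kip
L_e = K·L = 0.5 × 93.2 = 46.60 in
Required I = P_cr·L_e²/(π²E) = 1.919×10^5 × 46.60² / (π² × 1.73×10^7) = 2.440 in⁴
Rectangle, weak axis: I_min = h·b³/12 with h = 4.59 in fixed  ⇒  b = (12I/h)^(1/3) = 1.85 in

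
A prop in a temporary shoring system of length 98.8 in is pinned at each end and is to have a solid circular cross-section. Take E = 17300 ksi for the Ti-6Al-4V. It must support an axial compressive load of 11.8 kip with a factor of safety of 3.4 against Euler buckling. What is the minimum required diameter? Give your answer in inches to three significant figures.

Required P_cr = n·P = 3.4 × 11.8 = 40.12 kip
L_e = K·L = 1 × 98.8 = 98.80 in
Required I = P_cr·L_e²/(π²E) = 4.012×10^4 × 98.80² / (π² × 1.73×10^7) = 2.294 in⁴
Solid circle: I = πd⁴/64  ⇒  d = (64I/π)^(1/4) = (64×2.294/π)^(1/4) = 2.61 in

d ≈ 2.61 in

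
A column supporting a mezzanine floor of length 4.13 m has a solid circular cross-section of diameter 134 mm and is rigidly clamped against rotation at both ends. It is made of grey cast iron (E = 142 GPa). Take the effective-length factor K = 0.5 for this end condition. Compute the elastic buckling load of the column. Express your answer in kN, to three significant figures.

P_cr ≈ 5200 kN

I = πd⁴/64 = π×134⁴/64 = 1.583×10^7 mm⁴
I = 1.583×10^7 mm⁴ = 1.583×10^-5 m⁴
Effective length L_e = K·L = 0.5 × 4.13 = 2.065 m
P_cr = π²EI / L_e² = π² × 142×10⁹ × 1.583×10^-5 / 2.065² = 5.202×10^6 N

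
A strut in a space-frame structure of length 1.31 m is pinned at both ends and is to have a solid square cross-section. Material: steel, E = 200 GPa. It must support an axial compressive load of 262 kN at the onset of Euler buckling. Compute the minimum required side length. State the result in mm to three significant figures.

L_e = K·L = 1 × 1.31 = 1.310 m
Required I = P_cr·L_e²/(π²E) = 2.620×10^5 × 1.310² / (π² × 2.00×10^11) = 2.278×10^-7 m⁴
I_req = 2.278×10^5 mm⁴
Solid square: I = a⁴/12  ⇒  a = (12I)^(1/4) = (12×2.278×10^5)^(1/4) = 40.7 mm

a ≈ 40.7 mm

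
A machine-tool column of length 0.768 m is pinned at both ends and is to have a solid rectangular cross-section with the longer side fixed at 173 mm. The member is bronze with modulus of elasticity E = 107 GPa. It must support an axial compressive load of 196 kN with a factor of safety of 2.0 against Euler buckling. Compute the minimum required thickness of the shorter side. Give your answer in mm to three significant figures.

Required P_cr = n·P = 2.0 × 196 = 392.0 kN
L_e = K·L = 1 × 0.768 = 0.7680 m
Required I = P_cr·L_e²/(π²E) = 3.920×10^5 × 0.7680² / (π² × 1.07×10^11) = 2.189×10^-7 m⁴
I_req = 2.189×10^5 mm⁴
Rectangle, weak axis: I_min = h·b³/12 with h = 173 mm fixed  ⇒  b = (12I/h)^(1/3) = 24.8 mm

b ≈ 24.8 mm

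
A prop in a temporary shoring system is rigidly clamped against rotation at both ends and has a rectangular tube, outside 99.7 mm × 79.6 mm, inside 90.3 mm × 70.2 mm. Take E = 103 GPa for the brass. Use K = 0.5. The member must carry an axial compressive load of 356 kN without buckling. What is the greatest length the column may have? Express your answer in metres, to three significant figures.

L_max ≈ 4.26 m

Weak-axis I_min = (h_o·b_o³ − h_i·b_i³)/12 with b_o = 79.6, b_i = 70.20 mm (shorter outer/inner sides).
I_min = (99.7×79.6³ − 90.30×70.20³)/12 = 1.587×10^6 mm⁴
I = 1.587×10^-6 m⁴
At the buckling limit P_cr = P = 3.560×10^5 N
From P_cr = π²EI/(K·L)²:  L = (1/K)·√(π²EI/P_cr) = (1/0.5)·√(π²×1.03×10^11×1.587×10^-6/3.560×10^5)
L = 4.26 m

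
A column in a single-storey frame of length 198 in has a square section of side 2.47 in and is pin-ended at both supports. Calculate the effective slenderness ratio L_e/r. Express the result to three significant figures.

λ ≈ 278

For a square r = a/√12 = 2.47/√12 = 0.7130 in
L_e = K·L = 1 × 198 = 198.0 in
λ = L_e / r_min = 198.00 / 0.7130 = 278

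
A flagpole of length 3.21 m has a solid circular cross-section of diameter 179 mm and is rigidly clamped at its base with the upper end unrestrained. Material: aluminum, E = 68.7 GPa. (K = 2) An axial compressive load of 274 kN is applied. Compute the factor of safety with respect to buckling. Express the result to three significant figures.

I = πd⁴/64 = π×179⁴/64 = 5.039×10^7 mm⁴
I = 5.039×10^7 mm⁴ = 5.039×10^-5 m⁴
Effective length L_e = K·L = 2 × 3.21 = 6.420 m
P_cr = π²EI / L_e² = π² × 68.7×10⁹ × 5.039×10^-5 / 6.420² = 8.290×10^5 N
Factor of safety n = P_cr / P = 829.03 / 274 = 3.03

n ≈ 3.03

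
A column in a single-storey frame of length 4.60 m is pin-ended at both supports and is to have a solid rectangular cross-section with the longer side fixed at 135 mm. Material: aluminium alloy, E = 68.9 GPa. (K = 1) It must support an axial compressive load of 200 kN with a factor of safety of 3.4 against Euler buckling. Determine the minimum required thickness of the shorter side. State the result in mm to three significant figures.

Required P_cr = n·P = 3.4 × 200 = 680.0 kN
L_e = K·L = 1 × 4.60 = 4.600 m
Required I = P_cr·L_e²/(π²E) = 6.800×10^5 × 4.600² / (π² × 6.89×10^10) = 2.116×10^-5 m⁴
I_req = 2.116×10^7 mm⁴
Rectangle, weak axis: I_min = h·b³/12 with h = 135 mm fixed  ⇒  b = (12I/h)^(1/3) = 123 mm

b ≈ 123 mm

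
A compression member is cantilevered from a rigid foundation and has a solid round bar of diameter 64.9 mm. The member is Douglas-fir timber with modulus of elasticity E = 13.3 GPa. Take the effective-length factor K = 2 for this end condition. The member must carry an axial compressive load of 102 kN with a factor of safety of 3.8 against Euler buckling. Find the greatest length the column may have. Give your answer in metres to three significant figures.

L_max ≈ 0.272 m

I = πd⁴/64 = π×64.9⁴/64 = 8.709×10^5 mm⁴
I = 8.709×10^-7 m⁴
Required critical load P_cr = n·P = 3.8 × 102 = 387.6 kN = 3.876×10^5 N
From P_cr = π²EI/(K·L)²:  L = (1/K)·√(π²EI/P_cr) = (1/2)·√(π²×1.33×10^10×8.709×10^-7/3.876×10^5)
L = 0.272 m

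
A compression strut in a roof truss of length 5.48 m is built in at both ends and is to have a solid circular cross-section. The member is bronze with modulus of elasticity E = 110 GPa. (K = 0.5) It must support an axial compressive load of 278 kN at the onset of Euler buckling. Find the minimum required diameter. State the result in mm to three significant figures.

d ≈ 79.1 mm

L_e = K·L = 0.5 × 5.48 = 2.740 m
Required I = P_cr·L_e²/(π²E) = 2.780×10^5 × 2.740² / (π² × 1.10×10^11) = 1.922×10^-6 m⁴
I_req = 1.922×10^6 mm⁴
Solid circle: I = πd⁴/64  ⇒  d = (64I/π)^(1/4) = (64×1.922×10^6/π)^(1/4) = 79.1 mm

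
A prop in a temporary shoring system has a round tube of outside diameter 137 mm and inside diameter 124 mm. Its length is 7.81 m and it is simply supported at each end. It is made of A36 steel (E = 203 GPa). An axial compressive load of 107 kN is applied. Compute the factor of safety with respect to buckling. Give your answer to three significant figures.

d_o = 137 mm, d_i = 124 mm
I = π(d_o⁴ − d_i⁴)/64 = π(137⁴ − 124.0⁴)/64 = 5.687×10^6 mm⁴
I = 5.687×10^6 mm⁴ = 5.687×10^-6 m⁴
Effective length L_e = K·L = 1 × 7.81 = 7.810 m
P_cr = π²EI / L_e² = π² × 203×10⁹ × 5.687×10^-6 / 7.810² = 1.868×10^5 N
Factor of safety n = P_cr / P = 186.80 / 107 = 1.75

n ≈ 1.75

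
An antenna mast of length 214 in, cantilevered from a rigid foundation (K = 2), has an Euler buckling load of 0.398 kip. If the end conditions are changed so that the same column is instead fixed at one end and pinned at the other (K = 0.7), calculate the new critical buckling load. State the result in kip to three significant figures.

P_cr ∝ 1/K², so P_cr,new = P_cr,old × (K_old/K_new)² = 0.398 × (2/0.7)²
= 0.398 × 8.163 = 3.25 kip

P_cr ≈ 3.25 kip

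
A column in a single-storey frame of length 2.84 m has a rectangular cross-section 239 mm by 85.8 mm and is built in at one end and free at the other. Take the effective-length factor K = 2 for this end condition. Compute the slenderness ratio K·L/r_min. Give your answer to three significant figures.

λ ≈ 229

For a rectangle r_min = b/√12 = 85.8/√12 = 24.77 mm
L_e = K·L = 2 × 2.84 m = 5.680 m = 5680.0 mm
λ = L_e / r_min = 5680.0 / 24.77 = 229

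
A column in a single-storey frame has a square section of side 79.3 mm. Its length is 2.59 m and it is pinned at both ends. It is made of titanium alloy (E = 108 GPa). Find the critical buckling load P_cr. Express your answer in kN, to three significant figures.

I = a⁴/12 = 79.3⁴/12 = 3.295×10^6 mm⁴
I = 3.295×10^6 mm⁴ = 3.295×10^-6 m⁴
Effective length L_e = K·L = 1 × 2.59 = 2.590 m
P_cr = π²EI / L_e² = π² × 108×10⁹ × 3.295×10^-6 / 2.590² = 5.236×10^5 N

P_cr ≈ 524 kN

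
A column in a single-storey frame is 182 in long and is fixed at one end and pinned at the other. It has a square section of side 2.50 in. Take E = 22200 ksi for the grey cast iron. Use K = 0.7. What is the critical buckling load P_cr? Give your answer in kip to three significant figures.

P_cr ≈ 43.9 kip

I = a⁴/12 = 2.50⁴/12 = 3.255 in⁴
Effective length L_e = K·L = 0.7 × 182 = 127.4 in
P_cr = π²EI / L_e² = π² × 22200×10³ × 3.255 / 127.4² = 4.394×10^4 lb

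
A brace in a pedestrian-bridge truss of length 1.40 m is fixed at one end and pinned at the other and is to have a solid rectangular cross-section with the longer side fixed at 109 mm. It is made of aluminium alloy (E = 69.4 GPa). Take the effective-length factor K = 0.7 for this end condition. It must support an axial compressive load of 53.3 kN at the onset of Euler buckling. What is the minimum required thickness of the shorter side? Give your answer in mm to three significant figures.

b ≈ 20.2 mm

L_e = K·L = 0.7 × 1.40 = 0.9800 m
Required I = P_cr·L_e²/(π²E) = 5.330×10^4 × 0.9800² / (π² × 6.94×10^10) = 7.473×10^-8 m⁴
I_req = 7.473×10^4 mm⁴
Rectangle, weak axis: I_min = h·b³/12 with h = 109 mm fixed  ⇒  b = (12I/h)^(1/3) = 20.2 mm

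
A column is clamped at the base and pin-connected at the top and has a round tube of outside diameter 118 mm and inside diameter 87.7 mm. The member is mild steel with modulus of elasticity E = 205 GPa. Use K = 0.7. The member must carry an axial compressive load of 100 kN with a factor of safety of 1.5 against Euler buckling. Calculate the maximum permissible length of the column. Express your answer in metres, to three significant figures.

L_max ≈ 13.5 m

d_o = 118 mm, d_i = 87.7 mm
I = π(d_o⁴ − d_i⁴)/64 = π(118⁴ − 87.70⁴)/64 = 6.613×10^6 mm⁴
I = 6.613×10^-6 m⁴
Required critical load P_cr = n·P = 1.5 × 100 = 150.0 kN = 1.500×10^5 N
From P_cr = π²EI/(K·L)²:  L = (1/K)·√(π²EI/P_cr) = (1/0.7)·√(π²×2.05×10^11×6.613×10^-6/1.500×10^5)
L = 13.5 m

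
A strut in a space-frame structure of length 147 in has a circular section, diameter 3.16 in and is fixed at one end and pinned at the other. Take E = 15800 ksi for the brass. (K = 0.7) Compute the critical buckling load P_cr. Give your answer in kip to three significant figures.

I = πd⁴/64 = π×3.16⁴/64 = 4.895 in⁴
Effective length L_e = K·L = 0.7 × 147 = 102.9 in
P_cr = π²EI / L_e² = π² × 15800×10³ × 4.895 / 102.9² = 7.208×10^4 lb

P_cr ≈ 72.1 kip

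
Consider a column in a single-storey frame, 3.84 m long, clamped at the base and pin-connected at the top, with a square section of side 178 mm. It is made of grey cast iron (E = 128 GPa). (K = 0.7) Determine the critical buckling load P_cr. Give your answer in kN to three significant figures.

P_cr ≈ 14600 kN

I = a⁴/12 = 178⁴/12 = 8.366×10^7 mm⁴
I = 8.366×10^7 mm⁴ = 8.366×10^-5 m⁴
Effective length L_e = K·L = 0.7 × 3.84 = 2.688 m
P_cr = π²EI / L_e² = π² × 128×10⁹ × 8.366×10^-5 / 2.688² = 1.463×10^7 N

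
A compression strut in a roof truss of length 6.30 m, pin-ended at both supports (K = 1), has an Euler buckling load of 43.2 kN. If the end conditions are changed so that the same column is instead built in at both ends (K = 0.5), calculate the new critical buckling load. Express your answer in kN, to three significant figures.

P_cr ≈ 173 kN

P_cr ∝ 1/K², so P_cr,new = P_cr,old × (K_old/K_new)² = 43.2 × (1/0.5)²
= 43.2 × 4.000 = 173 kN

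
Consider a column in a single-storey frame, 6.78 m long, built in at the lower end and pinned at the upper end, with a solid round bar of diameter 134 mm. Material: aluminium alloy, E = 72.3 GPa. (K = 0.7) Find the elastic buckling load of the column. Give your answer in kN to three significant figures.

P_cr ≈ 501 kN

I = πd⁴/64 = π×134⁴/64 = 1.583×10^7 mm⁴
I = 1.583×10^7 mm⁴ = 1.583×10^-5 m⁴
Effective length L_e = K·L = 0.7 × 6.78 = 4.746 m
P_cr = π²EI / L_e² = π² × 72.3×10⁹ × 1.583×10^-5 / 4.746² = 5.014×10^5 N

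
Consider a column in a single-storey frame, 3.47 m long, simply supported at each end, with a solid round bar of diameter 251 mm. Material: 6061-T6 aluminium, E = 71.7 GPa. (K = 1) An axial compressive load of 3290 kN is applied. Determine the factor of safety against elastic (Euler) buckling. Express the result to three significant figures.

n ≈ 3.48

I = πd⁴/64 = π×251⁴/64 = 1.948×10^8 mm⁴
I = 1.948×10^8 mm⁴ = 1.948×10^-4 m⁴
Effective length L_e = K·L = 1 × 3.47 = 3.470 m
P_cr = π²EI / L_e² = π² × 71.7×10⁹ × 1.948×10^-4 / 3.470² = 1.145×10^7 N
Factor of safety n = P_cr / P = 11451 / 3290 = 3.48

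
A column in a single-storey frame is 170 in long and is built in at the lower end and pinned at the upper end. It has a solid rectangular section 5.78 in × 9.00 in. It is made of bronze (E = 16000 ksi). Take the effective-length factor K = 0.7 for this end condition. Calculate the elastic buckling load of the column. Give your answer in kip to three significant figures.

Buckling occurs about the weak axis: I_min = h·b³/12 with b = 5.78 in (the shorter side).
I_min = 9.00×5.78³/12 = 144.8 in⁴
Effective length L_e = K·L = 0.7 × 170 = 119.0 in
P_cr = π²EI / L_e² = π² × 16000×10³ × 144.8 / 119.0² = 1.615×10^6 lb

P_cr ≈ 1610 kip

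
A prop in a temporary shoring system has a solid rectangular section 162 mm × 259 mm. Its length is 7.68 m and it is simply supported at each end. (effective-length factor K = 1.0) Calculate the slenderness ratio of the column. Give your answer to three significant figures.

Buckling occurs about the weak axis: I_min = h·b³/12 with b = 162 mm (the shorter side).
I_min = 259×162³/12 = 9.176×10^7 mm⁴
A = 4.196×10^4 mm²;  r_min = √(I/A) = √(9.176×10^7/4.196×10^4) = 46.77 mm
L_e = K·L = 1 × 7.68 m = 7.680 m = 7680.0 mm
λ = L_e / r_min = 7680.0 / 46.77 = 164

λ ≈ 164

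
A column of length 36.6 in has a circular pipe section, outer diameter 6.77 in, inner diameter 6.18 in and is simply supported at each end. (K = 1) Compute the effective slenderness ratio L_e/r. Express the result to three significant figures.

λ ≈ 16.0

d_o = 6.77 in, d_i = 6.18 in
I = π(d_o⁴ − d_i⁴)/64 = π(6.77⁴ − 6.180⁴)/64 = 31.51 in⁴
A = 6.001 in²;  r_min = √(I/A) = √(31.51/6.001) = 2.292 in
L_e = K·L = 1 × 36.6 = 36.60 in
λ = L_e / r_min = 36.600 / 2.292 = 16.0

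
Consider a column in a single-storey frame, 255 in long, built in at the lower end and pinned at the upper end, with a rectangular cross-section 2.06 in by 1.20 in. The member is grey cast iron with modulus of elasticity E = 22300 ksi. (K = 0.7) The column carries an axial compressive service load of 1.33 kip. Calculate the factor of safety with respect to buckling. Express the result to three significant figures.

n ≈ 1.54

Buckling occurs about the weak axis: I_min = h·b³/12 with b = 1.20 in (the shorter side).
I_min = 2.06×1.20³/12 = 0.2966 in⁴
Effective length L_e = K·L = 0.7 × 255 = 178.5 in
P_cr = π²EI / L_e² = π² × 22300×10³ × 0.2966 / 178.5² = 2.049×10^3 lb
Factor of safety n = P_cr / P = 2.0491 / 1.33 = 1.54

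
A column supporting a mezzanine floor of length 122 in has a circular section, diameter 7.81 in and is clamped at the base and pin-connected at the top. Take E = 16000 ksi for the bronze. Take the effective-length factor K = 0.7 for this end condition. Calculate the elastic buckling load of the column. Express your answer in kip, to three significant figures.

P_cr ≈ 3950 kip

I = πd⁴/64 = π×7.81⁴/64 = 182.6 in⁴
Effective length L_e = K·L = 0.7 × 122 = 85.40 in
P_cr = π²EI / L_e² = π² × 16000×10³ × 182.6 / 85.40² = 3.954×10^6 lb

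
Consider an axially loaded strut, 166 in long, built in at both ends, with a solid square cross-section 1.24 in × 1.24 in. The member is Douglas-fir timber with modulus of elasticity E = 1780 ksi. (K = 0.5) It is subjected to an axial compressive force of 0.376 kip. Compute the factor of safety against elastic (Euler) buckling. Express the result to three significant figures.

I = a⁴/12 = 1.24⁴/12 = 0.1970 in⁴
Effective length L_e = K·L = 0.5 × 166 = 83.00 in
P_cr = π²EI / L_e² = π² × 1780×10³ × 0.1970 / 83.00² = 502.4 lb
Factor of safety n = P_cr / P = 0.50242 / 0.376 = 1.34

n ≈ 1.34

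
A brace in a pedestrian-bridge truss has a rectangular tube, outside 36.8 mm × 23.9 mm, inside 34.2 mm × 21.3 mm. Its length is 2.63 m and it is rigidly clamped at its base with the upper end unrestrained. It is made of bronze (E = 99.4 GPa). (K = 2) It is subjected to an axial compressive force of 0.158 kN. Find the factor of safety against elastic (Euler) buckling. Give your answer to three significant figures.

n ≈ 3.21

Weak-axis I_min = (h_o·b_o³ − h_i·b_i³)/12 with b_o = 23.9, b_i = 21.30 mm (shorter outer/inner sides).
I_min = (36.8×23.9³ − 34.20×21.30³)/12 = 1.432×10^4 mm⁴
I = 1.432×10^4 mm⁴ = 1.432×10^-8 m⁴
Effective length L_e = K·L = 2 × 2.63 = 5.260 m
P_cr = π²EI / L_e² = π² × 99.4×10⁹ × 1.432×10^-8 / 5.260² = 507.9 N
Factor of safety n = P_cr / P = 0.50792 / 0.158 = 3.21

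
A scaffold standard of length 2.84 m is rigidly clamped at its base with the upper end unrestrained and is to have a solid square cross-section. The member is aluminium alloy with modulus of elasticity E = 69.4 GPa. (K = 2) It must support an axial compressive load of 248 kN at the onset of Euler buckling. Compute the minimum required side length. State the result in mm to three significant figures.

L_e = K·L = 2 × 2.84 = 5.680 m
Required I = P_cr·L_e²/(π²E) = 2.480×10^5 × 5.680² / (π² × 6.94×10^10) = 1.168×10^-5 m⁴
I_req = 1.168×10^7 mm⁴
Solid square: I = a⁴/12  ⇒  a = (12I)^(1/4) = (12×1.168×10^7)^(1/4) = 109 mm

a ≈ 109 mm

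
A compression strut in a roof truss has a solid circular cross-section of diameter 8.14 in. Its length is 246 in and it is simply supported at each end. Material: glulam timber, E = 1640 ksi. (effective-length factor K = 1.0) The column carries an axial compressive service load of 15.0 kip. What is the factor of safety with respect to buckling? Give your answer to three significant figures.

n ≈ 3.84

I = πd⁴/64 = π×8.14⁴/64 = 215.5 in⁴
Effective length L_e = K·L = 1 × 246 = 246.0 in
P_cr = π²EI / L_e² = π² × 1640×10³ × 215.5 / 246.0² = 5.764×10^4 lb
Factor of safety n = P_cr / P = 57.642 / 15.0 = 3.84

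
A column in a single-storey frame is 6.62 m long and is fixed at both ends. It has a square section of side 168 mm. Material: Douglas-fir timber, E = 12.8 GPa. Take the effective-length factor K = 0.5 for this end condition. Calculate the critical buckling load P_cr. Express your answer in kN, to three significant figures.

I = a⁴/12 = 168⁴/12 = 6.638×10^7 mm⁴
I = 6.638×10^7 mm⁴ = 6.638×10^-5 m⁴
Effective length L_e = K·L = 0.5 × 6.62 = 3.310 m
P_cr = π²EI / L_e² = π² × 12.8×10⁹ × 6.638×10^-5 / 3.310² = 7.654×10^5 N

P_cr ≈ 765 kN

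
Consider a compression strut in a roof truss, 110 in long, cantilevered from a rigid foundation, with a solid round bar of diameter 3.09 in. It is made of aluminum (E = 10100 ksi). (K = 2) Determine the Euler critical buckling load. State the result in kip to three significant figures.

I = πd⁴/64 = π×3.09⁴/64 = 4.475 in⁴
Effective length L_e = K·L = 2 × 110 = 220.0 in
P_cr = π²EI / L_e² = π² × 10100×10³ × 4.475 / 220.0² = 9.217×10^3 lb

P_cr ≈ 9.22 kip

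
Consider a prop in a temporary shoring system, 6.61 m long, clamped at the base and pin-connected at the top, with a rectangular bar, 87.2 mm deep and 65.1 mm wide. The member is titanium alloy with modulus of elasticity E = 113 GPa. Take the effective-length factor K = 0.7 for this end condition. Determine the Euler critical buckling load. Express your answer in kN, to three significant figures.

Buckling occurs about the weak axis: I_min = h·b³/12 with b = 65.1 mm (the shorter side).
I_min = 87.2×65.1³/12 = 2.005×10^6 mm⁴
I = 2.005×10^6 mm⁴ = 2.005×10^-6 m⁴
Effective length L_e = K·L = 0.7 × 6.61 = 4.627 m
P_cr = π²EI / L_e² = π² × 113×10⁹ × 2.005×10^-6 / 4.627² = 1.044×10^5 N

P_cr ≈ 104 kN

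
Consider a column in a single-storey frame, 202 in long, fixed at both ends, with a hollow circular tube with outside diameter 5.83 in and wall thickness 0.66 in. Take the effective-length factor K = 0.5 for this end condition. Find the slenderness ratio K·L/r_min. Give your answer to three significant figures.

λ ≈ 54.8

Inner diameter d_i = 5.83 − 2×0.66 = 4.510 in
I = π(d_o⁴ − d_i⁴)/64 = π(5.83⁴ − 4.510⁴)/64 = 36.40 in⁴
A = 10.72 in²;  r_min = √(I/A) = √(36.40/10.72) = 1.843 in
L_e = K·L = 0.5 × 202 = 101.0 in
λ = L_e / r_min = 101.00 / 1.843 = 54.8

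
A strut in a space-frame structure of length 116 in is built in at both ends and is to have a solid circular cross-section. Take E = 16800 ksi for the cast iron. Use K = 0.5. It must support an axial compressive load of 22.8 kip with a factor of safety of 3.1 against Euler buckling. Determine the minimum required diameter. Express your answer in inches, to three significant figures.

d ≈ 2.32 in

Required P_cr = n·P = 3.1 × 22.8 = 70.68 kip
L_e = K·L = 0.5 × 116 = 58.00 in
Required I = P_cr·L_e²/(π²E) = 7.068×10^4 × 58.00² / (π² × 1.68×10^7) = 1.434 in⁴
Solid circle: I = πd⁴/64  ⇒  d = (64I/π)^(1/4) = (64×1.434/π)^(1/4) = 2.32 in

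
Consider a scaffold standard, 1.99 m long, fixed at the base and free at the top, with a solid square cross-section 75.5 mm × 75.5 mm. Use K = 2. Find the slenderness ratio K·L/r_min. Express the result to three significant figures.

For a square r = a/√12 = 75.5/√12 = 21.79 mm
L_e = K·L = 2 × 1.99 m = 3.980 m = 3980.0 mm
λ = L_e / r_min = 3980.0 / 21.79 = 183

λ ≈ 183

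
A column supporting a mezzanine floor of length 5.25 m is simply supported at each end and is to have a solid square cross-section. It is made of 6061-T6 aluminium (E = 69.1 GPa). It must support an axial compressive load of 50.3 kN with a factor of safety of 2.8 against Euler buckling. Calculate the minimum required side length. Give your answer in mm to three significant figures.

a ≈ 90.9 mm

Required P_cr = n·P = 2.8 × 50.3 = 140.8 kN
L_e = K·L = 1 × 5.25 = 5.250 m
Required I = P_cr·L_e²/(π²E) = 1.408×10^5 × 5.250² / (π² × 6.91×10^10) = 5.692×10^-6 m⁴
I_req = 5.692×10^6 mm⁴
Solid square: I = a⁴/12  ⇒  a = (12I)^(1/4) = (12×5.692×10^6)^(1/4) = 90.9 mm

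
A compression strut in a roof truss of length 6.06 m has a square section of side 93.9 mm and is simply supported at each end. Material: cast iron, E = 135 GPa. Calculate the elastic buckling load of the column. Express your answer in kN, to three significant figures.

I = a⁴/12 = 93.9⁴/12 = 6.479×10^6 mm⁴
I = 6.479×10^6 mm⁴ = 6.479×10^-6 m⁴
Effective length L_e = K·L = 1 × 6.06 = 6.060 m
P_cr = π²EI / L_e² = π² × 135×10⁹ × 6.479×10^-6 / 6.060² = 2.351×10^5 N

P_cr ≈ 235 kN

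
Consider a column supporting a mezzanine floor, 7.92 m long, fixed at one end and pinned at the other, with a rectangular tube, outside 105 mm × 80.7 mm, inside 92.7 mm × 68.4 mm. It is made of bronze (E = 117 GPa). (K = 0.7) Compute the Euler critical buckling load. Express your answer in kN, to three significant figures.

P_cr ≈ 79.9 kN

Weak-axis I_min = (h_o·b_o³ − h_i·b_i³)/12 with b_o = 80.7, b_i = 68.40 mm (shorter outer/inner sides).
I_min = (105×80.7³ − 92.70×68.40³)/12 = 2.127×10^6 mm⁴
I = 2.127×10^6 mm⁴ = 2.127×10^-6 m⁴
Effective length L_e = K·L = 0.7 × 7.92 = 5.544 m
P_cr = π²EI / L_e² = π² × 117×10⁹ × 2.127×10^-6 / 5.544² = 7.989×10^4 N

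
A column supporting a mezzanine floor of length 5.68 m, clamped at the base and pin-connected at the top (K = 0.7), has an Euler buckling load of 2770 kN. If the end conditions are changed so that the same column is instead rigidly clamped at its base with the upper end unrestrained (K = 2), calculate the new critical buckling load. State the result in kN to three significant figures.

P_cr ≈ 339 kN

P_cr ∝ 1/K², so P_cr,new = P_cr,old × (K_old/K_new)² = 2770 × (0.7/2)²
= 2770 × 0.1225 = 339 kN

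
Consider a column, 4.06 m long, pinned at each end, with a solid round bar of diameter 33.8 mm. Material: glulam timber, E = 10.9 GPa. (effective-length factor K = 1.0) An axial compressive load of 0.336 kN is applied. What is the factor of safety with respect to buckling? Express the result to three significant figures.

n ≈ 1.24

I = πd⁴/64 = π×33.8⁴/64 = 6.407×10^4 mm⁴
I = 6.407×10^4 mm⁴ = 6.407×10^-8 m⁴
Effective length L_e = K·L = 1 × 4.06 = 4.060 m
P_cr = π²EI / L_e² = π² × 10.9×10⁹ × 6.407×10^-8 / 4.060² = 418.1 N
Factor of safety n = P_cr / P = 0.41813 / 0.336 = 1.24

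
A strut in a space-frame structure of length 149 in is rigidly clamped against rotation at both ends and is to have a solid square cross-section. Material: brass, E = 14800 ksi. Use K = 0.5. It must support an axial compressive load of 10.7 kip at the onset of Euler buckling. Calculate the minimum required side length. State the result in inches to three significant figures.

L_e = K·L = 0.5 × 149 = 74.50 in
Required I = P_cr·L_e²/(π²E) = 1.070×10^4 × 74.50² / (π² × 1.48×10^7) = 0.4066 in⁴
Solid square: I = a⁴/12  ⇒  a = (12I)^(1/4) = (12×0.4066)^(1/4) = 1.49 in

a ≈ 1.49 in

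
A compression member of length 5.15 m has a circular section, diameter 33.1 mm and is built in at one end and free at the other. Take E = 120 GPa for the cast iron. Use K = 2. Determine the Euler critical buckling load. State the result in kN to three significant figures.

I = πd⁴/64 = π×33.1⁴/64 = 5.892×10^4 mm⁴
I = 5.892×10^4 mm⁴ = 5.892×10^-8 m⁴
Effective length L_e = K·L = 2 × 5.15 = 10.30 m
P_cr = π²EI / L_e² = π² × 120×10⁹ × 5.892×10^-8 / 10.30² = 657.8 N

P_cr ≈ 0.658 kN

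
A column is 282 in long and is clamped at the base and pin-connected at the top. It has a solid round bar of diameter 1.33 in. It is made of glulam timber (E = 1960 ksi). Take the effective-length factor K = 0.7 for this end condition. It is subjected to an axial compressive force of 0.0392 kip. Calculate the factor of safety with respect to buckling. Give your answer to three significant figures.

I = πd⁴/64 = π×1.33⁴/64 = 0.1536 in⁴
Effective length L_e = K·L = 0.7 × 282 = 197.4 in
P_cr = π²EI / L_e² = π² × 1960×10³ × 0.1536 / 197.4² = 76.25 lb
Factor of safety n = P_cr / P = 0.076250 / 0.0392 = 1.95

n ≈ 1.95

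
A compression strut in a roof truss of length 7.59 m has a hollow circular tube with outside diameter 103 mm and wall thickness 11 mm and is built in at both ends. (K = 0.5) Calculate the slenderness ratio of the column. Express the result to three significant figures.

Inner diameter d_i = 103 − 2×11 = 81.00 mm
I = π(d_o⁴ − d_i⁴)/64 = π(103⁴ − 81.00⁴)/64 = 3.412×10^6 mm⁴
A = 3.179×10^3 mm²;  r_min = √(I/A) = √(3.412×10^6/3.179×10^3) = 32.76 mm
L_e = K·L = 0.5 × 7.59 m = 3.795 m = 3795.0 mm
λ = L_e / r_min = 3795.0 / 32.76 = 116

λ ≈ 116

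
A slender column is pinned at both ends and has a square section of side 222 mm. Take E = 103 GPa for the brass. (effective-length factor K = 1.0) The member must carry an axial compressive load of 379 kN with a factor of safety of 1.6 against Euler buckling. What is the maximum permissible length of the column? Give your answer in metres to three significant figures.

I = a⁴/12 = 222⁴/12 = 2.024×10^8 mm⁴
I = 2.024×10^-4 m⁴
Required critical load P_cr = n·P = 1.6 × 379 = 606.4 kN = 6.064×10^5 N
From P_cr = π²EI/(K·L)²:  L = (1/K)·√(π²EI/P_cr) = (1/1)·√(π²×1.03×10^11×2.024×10^-4/6.064×10^5)
L = 18.4 m

L_max ≈ 18.4 m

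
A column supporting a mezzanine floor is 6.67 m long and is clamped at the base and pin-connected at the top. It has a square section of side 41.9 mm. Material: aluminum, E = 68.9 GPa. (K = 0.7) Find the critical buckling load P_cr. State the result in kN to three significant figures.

P_cr ≈ 8.01 kN

I = a⁴/12 = 41.9⁴/12 = 2.568×10^5 mm⁴
I = 2.568×10^5 mm⁴ = 2.568×10^-7 m⁴
Effective length L_e = K·L = 0.7 × 6.67 = 4.669 m
P_cr = π²EI / L_e² = π² × 68.9×10⁹ × 2.568×10^-7 / 4.669² = 8.012×10^3 N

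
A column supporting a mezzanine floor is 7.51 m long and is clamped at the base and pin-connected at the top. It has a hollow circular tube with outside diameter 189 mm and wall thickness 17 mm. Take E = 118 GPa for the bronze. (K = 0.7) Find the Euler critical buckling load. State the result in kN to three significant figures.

Inner diameter d_i = 189 − 2×17 = 155.0 mm
I = π(d_o⁴ − d_i⁴)/64 = π(189⁴ − 155.0⁴)/64 = 3.430×10^7 mm⁴
I = 3.430×10^7 mm⁴ = 3.430×10^-5 m⁴
Effective length L_e = K·L = 0.7 × 7.51 = 5.257 m
P_cr = π²EI / L_e² = π² × 118×10⁹ × 3.430×10^-5 / 5.257² = 1.446×10^6 N

P_cr ≈ 1450 kN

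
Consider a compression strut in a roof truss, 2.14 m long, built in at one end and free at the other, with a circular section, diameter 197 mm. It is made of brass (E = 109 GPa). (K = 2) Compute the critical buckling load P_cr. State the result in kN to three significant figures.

P_cr ≈ 4340 kN

I = πd⁴/64 = π×197⁴/64 = 7.393×10^7 mm⁴
I = 7.393×10^7 mm⁴ = 7.393×10^-5 m⁴
Effective length L_e = K·L = 2 × 2.14 = 4.280 m
P_cr = π²EI / L_e² = π² × 109×10⁹ × 7.393×10^-5 / 4.280² = 4.342×10^6 N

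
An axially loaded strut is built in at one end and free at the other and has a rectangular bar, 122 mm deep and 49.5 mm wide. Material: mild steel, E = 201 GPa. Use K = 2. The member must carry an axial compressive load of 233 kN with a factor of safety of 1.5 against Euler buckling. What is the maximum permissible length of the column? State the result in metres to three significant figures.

Buckling occurs about the weak axis: I_min = h·b³/12 with b = 49.5 mm (the shorter side).
I_min = 122×49.5³/12 = 1.233×10^6 mm⁴
I = 1.233×10^-6 m⁴
Required critical load P_cr = n·P = 1.5 × 233 = 349.5 kN = 3.495×10^5 N
From P_cr = π²EI/(K·L)²:  L = (1/K)·√(π²EI/P_cr) = (1/2)·√(π²×2.01×10^11×1.233×10^-6/3.495×10^5)
L = 1.32 m

L_max ≈ 1.32 m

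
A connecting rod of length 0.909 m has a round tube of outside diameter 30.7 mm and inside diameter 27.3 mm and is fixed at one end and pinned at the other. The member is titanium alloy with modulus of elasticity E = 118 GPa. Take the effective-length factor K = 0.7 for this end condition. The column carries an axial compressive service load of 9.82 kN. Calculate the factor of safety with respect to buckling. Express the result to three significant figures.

n ≈ 4.79

d_o = 30.7 mm, d_i = 27.3 mm
I = π(d_o⁴ − d_i⁴)/64 = π(30.7⁴ − 27.30⁴)/64 = 1.634×10^4 mm⁴
I = 1.634×10^4 mm⁴ = 1.634×10^-8 m⁴
Effective length L_e = K·L = 0.7 × 0.909 = 0.6363 m
P_cr = π²EI / L_e² = π² × 118×10⁹ × 1.634×10^-8 / 0.6363² = 4.699×10^4 N
Factor of safety n = P_cr / P = 46.995 / 9.82 = 4.79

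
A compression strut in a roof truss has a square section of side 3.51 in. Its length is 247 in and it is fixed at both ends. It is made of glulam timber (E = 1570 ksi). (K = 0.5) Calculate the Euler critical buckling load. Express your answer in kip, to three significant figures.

P_cr ≈ 12.9 kip

I = a⁴/12 = 3.51⁴/12 = 12.65 in⁴
Effective length L_e = K·L = 0.5 × 247 = 123.5 in
P_cr = π²EI / L_e² = π² × 1570×10³ × 12.65 / 123.5² = 1.285×10^4 lb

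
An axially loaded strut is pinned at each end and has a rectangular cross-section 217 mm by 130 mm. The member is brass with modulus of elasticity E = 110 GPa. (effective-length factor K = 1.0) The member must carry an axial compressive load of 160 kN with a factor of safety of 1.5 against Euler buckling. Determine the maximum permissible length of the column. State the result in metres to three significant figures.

L_max ≈ 13.4 m

Buckling occurs about the weak axis: I_min = h·b³/12 with b = 130 mm (the shorter side).
I_min = 217×130³/12 = 3.973×10^7 mm⁴
I = 3.973×10^-5 m⁴
Required critical load P_cr = n·P = 1.5 × 160 = 240.0 kN = 2.400×10^5 N
From P_cr = π²EI/(K·L)²:  L = (1/K)·√(π²EI/P_cr) = (1/1)·√(π²×1.10×10^11×3.973×10^-5/2.400×10^5)
L = 13.4 m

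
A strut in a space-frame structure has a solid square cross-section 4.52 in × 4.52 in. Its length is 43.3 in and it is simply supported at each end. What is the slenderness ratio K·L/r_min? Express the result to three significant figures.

For a square r = a/√12 = 4.52/√12 = 1.305 in
L_e = K·L = 1 × 43.3 = 43.30 in
λ = L_e / r_min = 43.300 / 1.305 = 33.2

λ ≈ 33.2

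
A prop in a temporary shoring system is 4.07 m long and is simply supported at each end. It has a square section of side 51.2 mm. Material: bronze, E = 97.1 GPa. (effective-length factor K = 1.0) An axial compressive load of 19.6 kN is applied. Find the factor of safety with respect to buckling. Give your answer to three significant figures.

I = a⁴/12 = 51.2⁴/12 = 5.727×10^5 mm⁴
I = 5.727×10^5 mm⁴ = 5.727×10^-7 m⁴
Effective length L_e = K·L = 1 × 4.07 = 4.070 m
P_cr = π²EI / L_e² = π² × 97.1×10⁹ × 5.727×10^-7 / 4.070² = 3.313×10^4 N
Factor of safety n = P_cr / P = 33.131 / 19.6 = 1.69

n ≈ 1.69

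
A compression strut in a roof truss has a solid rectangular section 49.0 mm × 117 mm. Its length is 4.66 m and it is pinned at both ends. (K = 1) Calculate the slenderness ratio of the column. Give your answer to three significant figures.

For a rectangle r_min = b/√12 = 49.0/√12 = 14.15 mm
L_e = K·L = 1 × 4.66 m = 4.660 m = 4660.0 mm
λ = L_e / r_min = 4660.0 / 14.15 = 329

λ ≈ 329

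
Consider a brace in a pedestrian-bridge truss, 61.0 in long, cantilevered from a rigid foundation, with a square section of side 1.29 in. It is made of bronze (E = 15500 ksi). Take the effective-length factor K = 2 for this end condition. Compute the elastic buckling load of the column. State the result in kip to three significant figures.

P_cr ≈ 2.37 kip

I = a⁴/12 = 1.29⁴/12 = 0.2308 in⁴
Effective length L_e = K·L = 2 × 61.0 = 122.0 in
P_cr = π²EI / L_e² = π² × 15500×10³ × 0.2308 / 122.0² = 2.372×10^3 lb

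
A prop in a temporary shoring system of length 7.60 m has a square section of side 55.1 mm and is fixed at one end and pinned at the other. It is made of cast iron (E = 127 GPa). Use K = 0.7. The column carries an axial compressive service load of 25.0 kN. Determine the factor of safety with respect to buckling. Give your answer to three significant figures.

I = a⁴/12 = 55.1⁴/12 = 7.681×10^5 mm⁴
I = 7.681×10^5 mm⁴ = 7.681×10^-7 m⁴
Effective length L_e = K·L = 0.7 × 7.60 = 5.320 m
P_cr = π²EI / L_e² = π² × 127×10⁹ × 7.681×10^-7 / 5.320² = 3.402×10^4 N
Factor of safety n = P_cr / P = 34.018 / 25.0 = 1.36

n ≈ 1.36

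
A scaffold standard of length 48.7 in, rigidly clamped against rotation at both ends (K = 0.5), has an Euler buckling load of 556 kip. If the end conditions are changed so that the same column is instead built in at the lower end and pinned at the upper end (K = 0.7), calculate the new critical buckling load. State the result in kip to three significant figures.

P_cr ∝ 1/K², so P_cr,new = P_cr,old × (K_old/K_new)² = 556 × (0.5/0.7)²
= 556 × 0.5102 = 284 kip

P_cr ≈ 284 kip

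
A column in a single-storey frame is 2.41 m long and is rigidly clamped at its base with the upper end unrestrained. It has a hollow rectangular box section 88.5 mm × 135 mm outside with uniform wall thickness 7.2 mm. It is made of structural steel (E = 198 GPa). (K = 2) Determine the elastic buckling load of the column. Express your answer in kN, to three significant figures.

Inner dimensions: h_i = 135 − 2×7.2 = 120.6 mm, b_i = 88.5 − 2×7.2 = 74.10 mm
Weak-axis I_min = (h_o·b_o³ − h_i·b_i³)/12 with b_o = 88.5, b_i = 74.10 mm (shorter outer/inner sides).
I_min = (135×88.5³ − 120.6×74.10³)/12 = 3.709×10^6 mm⁴
I = 3.709×10^6 mm⁴ = 3.709×10^-6 m⁴
Effective length L_e = K·L = 2 × 2.41 = 4.820 m
P_cr = π²EI / L_e² = π² × 198×10⁹ × 3.709×10^-6 / 4.820² = 3.120×10^5 N

P_cr ≈ 312 kN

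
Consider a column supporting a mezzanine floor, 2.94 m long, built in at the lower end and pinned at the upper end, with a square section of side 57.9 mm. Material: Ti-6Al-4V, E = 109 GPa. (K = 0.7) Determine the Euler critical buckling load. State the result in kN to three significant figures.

I = a⁴/12 = 57.9⁴/12 = 9.366×10^5 mm⁴
I = 9.366×10^5 mm⁴ = 9.366×10^-7 m⁴
Effective length L_e = K·L = 0.7 × 2.94 = 2.058 m
P_cr = π²EI / L_e² = π² × 109×10⁹ × 9.366×10^-7 / 2.058² = 2.379×10^5 N

P_cr ≈ 238 kN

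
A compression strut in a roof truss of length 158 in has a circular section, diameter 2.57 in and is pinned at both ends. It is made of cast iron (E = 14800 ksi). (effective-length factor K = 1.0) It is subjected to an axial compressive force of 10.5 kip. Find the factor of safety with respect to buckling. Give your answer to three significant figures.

I = πd⁴/64 = π×2.57⁴/64 = 2.141 in⁴
Effective length L_e = K·L = 1 × 158 = 158.0 in
P_cr = π²EI / L_e² = π² × 14800×10³ × 2.141 / 158.0² = 1.253×10^4 lb
Factor of safety n = P_cr / P = 12.530 / 10.5 = 1.19

n ≈ 1.19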